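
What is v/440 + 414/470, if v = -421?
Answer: -1571/20680 ≈ -0.075967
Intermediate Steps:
v/440 + 414/470 = -421/440 + 414/470 = -421*1/440 + 414*(1/470) = -421/440 + 207/235 = -1571/20680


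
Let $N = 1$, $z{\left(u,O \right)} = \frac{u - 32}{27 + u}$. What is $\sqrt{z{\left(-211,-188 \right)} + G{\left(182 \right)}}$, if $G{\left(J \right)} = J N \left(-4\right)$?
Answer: $\frac{i \sqrt{6150614}}{92} \approx 26.957 i$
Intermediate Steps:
$z{\left(u,O \right)} = \frac{-32 + u}{27 + u}$
$G{\left(J \right)} = - 4 J$ ($G{\left(J \right)} = J 1 \left(-4\right) = J \left(-4\right) = - 4 J$)
$\sqrt{z{\left(-211,-188 \right)} + G{\left(182 \right)}} = \sqrt{\frac{-32 - 211}{27 - 211} - 728} = \sqrt{\frac{1}{-184} \left(-243\right) - 728} = \sqrt{\left(- \frac{1}{184}\right) \left(-243\right) - 728} = \sqrt{\frac{243}{184} - 728} = \sqrt{- \frac{133709}{184}} = \frac{i \sqrt{6150614}}{92}$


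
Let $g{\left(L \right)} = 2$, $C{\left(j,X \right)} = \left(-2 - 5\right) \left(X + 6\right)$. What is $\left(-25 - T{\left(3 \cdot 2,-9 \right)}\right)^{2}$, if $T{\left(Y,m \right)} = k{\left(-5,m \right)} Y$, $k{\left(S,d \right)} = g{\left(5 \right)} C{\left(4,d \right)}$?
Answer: $76729$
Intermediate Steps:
$C{\left(j,X \right)} = -42 - 7 X$ ($C{\left(j,X \right)} = - 7 \left(6 + X\right) = -42 - 7 X$)
$k{\left(S,d \right)} = -84 - 14 d$ ($k{\left(S,d \right)} = 2 \left(-42 - 7 d\right) = -84 - 14 d$)
$T{\left(Y,m \right)} = Y \left(-84 - 14 m\right)$ ($T{\left(Y,m \right)} = \left(-84 - 14 m\right) Y = Y \left(-84 - 14 m\right)$)
$\left(-25 - T{\left(3 \cdot 2,-9 \right)}\right)^{2} = \left(-25 - - 14 \cdot 3 \cdot 2 \left(6 - 9\right)\right)^{2} = \left(-25 - \left(-14\right) 6 \left(-3\right)\right)^{2} = \left(-25 - 252\right)^{2} = \left(-277\right)^{2} = 76729$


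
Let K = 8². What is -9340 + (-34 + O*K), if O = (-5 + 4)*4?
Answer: -9630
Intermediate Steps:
K = 64
O = -4 (O = -1*4 = -4)
-9340 + (-34 + O*K) = -9340 + (-34 - 4*64) = -9340 + (-34 - 256) = -9340 - 290 = -9630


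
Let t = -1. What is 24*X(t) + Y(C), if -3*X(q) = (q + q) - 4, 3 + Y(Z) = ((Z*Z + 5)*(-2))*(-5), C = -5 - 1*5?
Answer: 1095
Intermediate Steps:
C = -10 (C = -5 - 5 = -10)
Y(Z) = 47 + 10*Z² (Y(Z) = -3 + ((Z*Z + 5)*(-2))*(-5) = -3 + ((Z² + 5)*(-2))*(-5) = -3 + ((5 + Z²)*(-2))*(-5) = -3 + (-10 - 2*Z²)*(-5) = -3 + (50 + 10*Z²) = 47 + 10*Z²)
X(q) = 4/3 - 2*q/3 (X(q) = -((q + q) - 4)/3 = -(2*q - 4)/3 = -(-4 + 2*q)/3 = 4/3 - 2*q/3)
24*X(t) + Y(C) = 24*(4/3 - ⅔*(-1)) + (47 + 10*(-10)²) = 24*(4/3 + ⅔) + (47 + 10*100) = 24*2 + (47 + 1000) = 48 + 1047 = 1095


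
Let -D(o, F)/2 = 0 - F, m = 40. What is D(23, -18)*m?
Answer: -1440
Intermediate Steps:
D(o, F) = 2*F (D(o, F) = -2*(0 - F) = -(-2)*F = 2*F)
D(23, -18)*m = (2*(-18))*40 = -36*40 = -1440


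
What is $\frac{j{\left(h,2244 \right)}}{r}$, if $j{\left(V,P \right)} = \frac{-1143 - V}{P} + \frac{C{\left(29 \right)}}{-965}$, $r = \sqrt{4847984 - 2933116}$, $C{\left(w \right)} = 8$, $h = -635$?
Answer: $- \frac{127043 \sqrt{478717}}{518321257410} \approx -0.00016959$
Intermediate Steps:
$r = 2 \sqrt{478717}$ ($r = \sqrt{1914868} = 2 \sqrt{478717} \approx 1383.8$)
$j{\left(V,P \right)} = - \frac{8}{965} + \frac{-1143 - V}{P}$ ($j{\left(V,P \right)} = \frac{-1143 - V}{P} + \frac{8}{-965} = \frac{-1143 - V}{P} + 8 \left(- \frac{1}{965}\right) = \frac{-1143 - V}{P} - \frac{8}{965} = - \frac{8}{965} + \frac{-1143 - V}{P}$)
$\frac{j{\left(h,2244 \right)}}{r} = \frac{\frac{1}{2244} \left(-1143 - -635 - \frac{17952}{965}\right)}{2 \sqrt{478717}} = \frac{-1143 + 635 - \frac{17952}{965}}{2244} \frac{\sqrt{478717}}{957434} = \frac{1}{2244} \left(- \frac{508172}{965}\right) \frac{\sqrt{478717}}{957434} = - \frac{127043 \frac{\sqrt{478717}}{957434}}{541365} = - \frac{127043 \sqrt{478717}}{518321257410}$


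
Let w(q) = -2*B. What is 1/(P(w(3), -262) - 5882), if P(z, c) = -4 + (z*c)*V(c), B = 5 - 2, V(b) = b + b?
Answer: -1/829614 ≈ -1.2054e-6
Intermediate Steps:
V(b) = 2*b
B = 3
w(q) = -6 (w(q) = -2*3 = -6)
P(z, c) = -4 + 2*z*c**2 (P(z, c) = -4 + (z*c)*(2*c) = -4 + (c*z)*(2*c) = -4 + 2*z*c**2)
1/(P(w(3), -262) - 5882) = 1/((-4 + 2*(-6)*(-262)**2) - 5882) = 1/((-4 + 2*(-6)*68644) - 5882) = 1/((-4 - 823728) - 5882) = 1/(-823732 - 5882) = 1/(-829614) = -1/829614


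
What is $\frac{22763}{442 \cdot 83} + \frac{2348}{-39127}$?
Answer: $\frac{3640313}{6495082} \approx 0.56047$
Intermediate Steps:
$\frac{22763}{442 \cdot 83} + \frac{2348}{-39127} = \frac{22763}{36686} + 2348 \left(- \frac{1}{39127}\right) = 22763 \cdot \frac{1}{36686} - \frac{2348}{39127} = \frac{103}{166} - \frac{2348}{39127} = \frac{3640313}{6495082}$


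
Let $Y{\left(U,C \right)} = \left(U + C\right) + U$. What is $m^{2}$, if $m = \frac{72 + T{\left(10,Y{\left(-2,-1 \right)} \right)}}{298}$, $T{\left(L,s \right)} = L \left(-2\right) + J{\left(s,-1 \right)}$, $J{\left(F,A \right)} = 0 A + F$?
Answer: $\frac{2209}{88804} \approx 0.024875$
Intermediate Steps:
$J{\left(F,A \right)} = F$ ($J{\left(F,A \right)} = 0 + F = F$)
$Y{\left(U,C \right)} = C + 2 U$ ($Y{\left(U,C \right)} = \left(C + U\right) + U = C + 2 U$)
$T{\left(L,s \right)} = s - 2 L$ ($T{\left(L,s \right)} = L \left(-2\right) + s = - 2 L + s = s - 2 L$)
$m = \frac{47}{298}$ ($m = \frac{72 + \left(\left(-1 + 2 \left(-2\right)\right) - 20\right)}{298} = \left(72 - 25\right) \frac{1}{298} = 47 \cdot \frac{1}{298} = \frac{47}{298} \approx 0.15772$)
$m^{2} = \left(\frac{47}{298}\right)^{2} = \frac{2209}{88804}$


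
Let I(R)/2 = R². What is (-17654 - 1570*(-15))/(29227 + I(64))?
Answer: 5896/37419 ≈ 0.15757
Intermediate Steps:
I(R) = 2*R²
(-17654 - 1570*(-15))/(29227 + I(64)) = (-17654 - 1570*(-15))/(29227 + 2*64²) = (-17654 + 23550)/(29227 + 2*4096) = 5896/(29227 + 8192) = 5896/37419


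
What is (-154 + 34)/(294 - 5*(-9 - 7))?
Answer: -60/187 ≈ -0.32086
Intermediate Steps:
(-154 + 34)/(294 - 5*(-9 - 7)) = -120/(294 - 5*(-16)) = -120/(294 + 80) = -120/374 = -120*1/374 = -60/187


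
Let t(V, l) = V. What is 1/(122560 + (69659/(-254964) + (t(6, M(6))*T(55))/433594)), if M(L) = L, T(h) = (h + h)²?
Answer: 55275430308/6774550891879457 ≈ 8.1593e-6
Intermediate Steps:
T(h) = 4*h² (T(h) = (2*h)² = 4*h²)
1/(122560 + (69659/(-254964) + (t(6, M(6))*T(55))/433594)) = 1/(122560 + (69659/(-254964) + (6*(4*55²))/433594)) = 1/(122560 + (69659*(-1/254964) + (6*(4*3025))*(1/433594))) = 1/(122560 + (-69659/254964 + (6*12100)*(1/433594))) = 1/(122560 + (-69659/254964 + 72600*(1/433594))) = 1/(122560 + (-69659/254964 + 36300/216797)) = 1/(122560 - 5846669023/55275430308) = 1/(6774550891879457/55275430308) = 55275430308/6774550891879457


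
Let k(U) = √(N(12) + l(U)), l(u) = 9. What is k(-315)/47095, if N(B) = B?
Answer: √21/47095 ≈ 9.7305e-5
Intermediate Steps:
k(U) = √21 (k(U) = √(12 + 9) = √21)
k(-315)/47095 = √21/47095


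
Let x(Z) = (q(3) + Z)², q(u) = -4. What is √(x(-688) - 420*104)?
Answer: 4*√27199 ≈ 659.68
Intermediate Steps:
x(Z) = (-4 + Z)²
√(x(-688) - 420*104) = √((-4 - 688)² - 420*104) = √((-692)² - 43680) = √(478864 - 43680) = √435184 = 4*√27199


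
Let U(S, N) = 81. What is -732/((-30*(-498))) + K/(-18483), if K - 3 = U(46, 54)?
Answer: -410681/7670445 ≈ -0.053541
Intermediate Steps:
K = 84 (K = 3 + 81 = 84)
-732/((-30*(-498))) + K/(-18483) = -732/((-30*(-498))) + 84/(-18483) = -732/14940 + 84*(-1/18483) = -732*1/14940 - 28/6161 = -61/1245 - 28/6161 = -410681/7670445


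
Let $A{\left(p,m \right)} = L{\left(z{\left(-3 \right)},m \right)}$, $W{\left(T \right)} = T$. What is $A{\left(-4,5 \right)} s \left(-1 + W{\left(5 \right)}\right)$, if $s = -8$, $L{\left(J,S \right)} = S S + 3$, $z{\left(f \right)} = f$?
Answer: $-896$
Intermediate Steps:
$L{\left(J,S \right)} = 3 + S^{2}$ ($L{\left(J,S \right)} = S^{2} + 3 = 3 + S^{2}$)
$A{\left(p,m \right)} = 3 + m^{2}$
$A{\left(-4,5 \right)} s \left(-1 + W{\left(5 \right)}\right) = \left(3 + 5^{2}\right) \left(-8\right) \left(-1 + 5\right) = \left(3 + 25\right) \left(-8\right) 4 = 28 \left(-8\right) 4 = \left(-224\right) 4 = -896$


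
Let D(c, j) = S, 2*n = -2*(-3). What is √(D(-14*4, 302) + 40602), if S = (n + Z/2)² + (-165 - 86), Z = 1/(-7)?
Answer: √7910477/14 ≈ 200.90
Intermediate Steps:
Z = -⅐ ≈ -0.14286
n = 3 (n = (-2*(-3))/2 = (½)*6 = 3)
S = -47515/196 (S = (3 - ⅐/2)² + (-165 - 86) = (3 - ⅐*½)² - 251 = (3 - 1/14)² - 251 = (41/14)² - 251 = 1681/196 - 251 = -47515/196 ≈ -242.42)
D(c, j) = -47515/196
√(D(-14*4, 302) + 40602) = √(-47515/196 + 40602) = √(7910477/196) = √7910477/14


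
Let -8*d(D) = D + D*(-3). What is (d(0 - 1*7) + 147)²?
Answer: 337561/16 ≈ 21098.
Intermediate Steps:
d(D) = D/4 (d(D) = -(D + D*(-3))/8 = -(D - 3*D)/8 = -(-1)*D/4 = D/4)
(d(0 - 1*7) + 147)² = ((0 - 1*7)/4 + 147)² = ((0 - 7)/4 + 147)² = ((¼)*(-7) + 147)² = (-7/4 + 147)² = (581/4)² = 337561/16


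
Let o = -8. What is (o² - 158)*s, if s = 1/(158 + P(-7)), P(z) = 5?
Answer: -94/163 ≈ -0.57669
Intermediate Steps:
s = 1/163 (s = 1/(158 + 5) = 1/163 ≈ 0.0061350)
(o² - 158)*s = ((-8)² - 158)*(1/163) = (64 - 158)*(1/163) = -94*1/163 = -94/163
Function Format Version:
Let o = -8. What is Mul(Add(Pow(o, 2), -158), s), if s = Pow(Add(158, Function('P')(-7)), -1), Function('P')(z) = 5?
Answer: Rational(-94, 163) ≈ -0.57669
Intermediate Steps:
s = Rational(1, 163) (s = Pow(Add(158, 5), -1) = Pow(163, -1) = Rational(1, 163) ≈ 0.0061350)
Mul(Add(Pow(o, 2), -158), s) = Mul(Add(Pow(-8, 2), -158), Rational(1, 163)) = Mul(Add(64, -158), Rational(1, 163)) = Mul(-94, Rational(1, 163)) = Rational(-94, 163)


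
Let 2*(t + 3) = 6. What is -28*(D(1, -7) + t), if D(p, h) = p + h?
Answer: 168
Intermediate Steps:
t = 0 (t = -3 + (1/2)*6 = -3 + 3 = 0)
D(p, h) = h + p
-28*(D(1, -7) + t) = -28*((-7 + 1) + 0) = -28*(-6 + 0) = -28*(-6) = 168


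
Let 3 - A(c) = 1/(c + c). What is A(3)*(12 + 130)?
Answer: 1207/3 ≈ 402.33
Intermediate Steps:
A(c) = 3 - 1/(2*c) (A(c) = 3 - 1/(c + c) = 3 - 1/(2*c))
A(3)*(12 + 130) = (3 - 1/2/3)*(12 + 130) = (3 - 1/2*1/3)*142 = (3 - 1/6)*142 = (17/6)*142 = 1207/3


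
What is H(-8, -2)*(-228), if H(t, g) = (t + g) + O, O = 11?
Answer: -228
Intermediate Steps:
H(t, g) = 11 + g + t (H(t, g) = (t + g) + 11 = (g + t) + 11 = 11 + g + t)
H(-8, -2)*(-228) = (11 - 2 - 8)*(-228) = 1*(-228) = -228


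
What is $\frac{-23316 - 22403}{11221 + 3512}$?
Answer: $- \frac{45719}{14733} \approx -3.1032$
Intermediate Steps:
$\frac{-23316 - 22403}{11221 + 3512} = - \frac{45719}{14733}$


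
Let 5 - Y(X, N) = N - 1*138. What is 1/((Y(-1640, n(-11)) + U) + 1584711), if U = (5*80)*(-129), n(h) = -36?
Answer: 1/1533290 ≈ 6.5219e-7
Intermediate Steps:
U = -51600 (U = 400*(-129) = -51600)
Y(X, N) = 143 - N (Y(X, N) = 5 - (N - 1*138) = 5 - (N - 138) = 5 - (-138 + N) = 5 + (138 - N) = 143 - N)
1/((Y(-1640, n(-11)) + U) + 1584711) = 1/(((143 - 1*(-36)) - 51600) + 1584711) = 1/(((143 + 36) - 51600) + 1584711) = 1/((179 - 51600) + 1584711) = 1/(-51421 + 1584711) = 1/1533290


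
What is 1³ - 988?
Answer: -987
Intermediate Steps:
1³ - 988 = 1 - 988 = -987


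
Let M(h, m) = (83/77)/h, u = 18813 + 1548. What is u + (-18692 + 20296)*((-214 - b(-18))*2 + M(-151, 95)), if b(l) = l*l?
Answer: -19830481593/11627 ≈ -1.7056e+6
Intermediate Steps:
b(l) = l²
u = 20361
M(h, m) = 83/(77*h) (M(h, m) = (83*(1/77))/h = 83/(77*h))
u + (-18692 + 20296)*((-214 - b(-18))*2 + M(-151, 95)) = 20361 + (-18692 + 20296)*((-214 - 1*(-18)²)*2 + (83/77)/(-151)) = 20361 + 1604*((-214 - 1*324)*2 + (83/77)*(-1/151)) = 20361 + 1604*((-214 - 324)*2 - 83/11627) = 20361 + 1604*(-538*2 - 83/11627) = 20361 + 1604*(-1076 - 83/11627) = 20361 + 1604*(-12510735/11627) = 20361 - 20067218940/11627 = -19830481593/11627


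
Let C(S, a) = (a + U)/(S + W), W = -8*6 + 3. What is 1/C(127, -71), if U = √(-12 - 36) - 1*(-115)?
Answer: 451/248 - 41*I*√3/248 ≈ 1.8185 - 0.28635*I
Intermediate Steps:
W = -45 (W = -48 + 3 = -45)
U = 115 + 4*I*√3 (U = √(-48) + 115 = 4*I*√3 + 115 = 115 + 4*I*√3 ≈ 115.0 + 6.9282*I)
C(S, a) = (115 + a + 4*I*√3)/(-45 + S) (C(S, a) = (a + (115 + 4*I*√3))/(S - 45) = (115 + a + 4*I*√3)/(-45 + S))
1/C(127, -71) = 1/((115 - 71 + 4*I*√3)/(-45 + 127)) = 1/((44 + 4*I*√3)/82) = 1/(22/41 + 2*I*√3/41)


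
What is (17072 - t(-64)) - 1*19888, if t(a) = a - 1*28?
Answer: -2724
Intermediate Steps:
t(a) = -28 + a (t(a) = a - 28 = -28 + a)
(17072 - t(-64)) - 1*19888 = (17072 - (-28 - 64)) - 1*19888 = (17072 - 1*(-92)) - 19888 = (17072 + 92) - 19888 = 17164 - 19888 = -2724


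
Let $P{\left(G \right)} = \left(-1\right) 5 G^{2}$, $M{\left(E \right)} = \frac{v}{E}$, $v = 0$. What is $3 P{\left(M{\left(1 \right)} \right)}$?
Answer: $0$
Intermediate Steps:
$M{\left(E \right)} = 0$ ($M{\left(E \right)} = \frac{0}{E} = 0$)
$P{\left(G \right)} = - 5 G^{2}$
$3 P{\left(M{\left(1 \right)} \right)} = 3 \left(- 5 \cdot 0^{2}\right) = 3 \left(\left(-5\right) 0\right) = 3 \cdot 0 = 0$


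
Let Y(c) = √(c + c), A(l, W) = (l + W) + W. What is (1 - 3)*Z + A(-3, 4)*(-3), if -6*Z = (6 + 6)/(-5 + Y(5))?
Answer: -49/3 - 4*√10/15 ≈ -17.177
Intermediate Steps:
A(l, W) = l + 2*W (A(l, W) = (W + l) + W = l + 2*W)
Y(c) = √2*√c (Y(c) = √(2*c) = √2*√c)
Z = -2/(-5 + √10) (Z = -(6 + 6)/(6*(-5 + √2*√5)) = -2/(-5 + √10) ≈ 1.0883)
(1 - 3)*Z + A(-3, 4)*(-3) = (1 - 3)*(⅔ + 2*√10/15) + (-3 + 2*4)*(-3) = -2*(⅔ + 2*√10/15) + (-3 + 8)*(-3) = (-4/3 - 4*√10/15) + 5*(-3) = (-4/3 - 4*√10/15) - 15 = -49/3 - 4*√10/15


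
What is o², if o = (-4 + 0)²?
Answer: 256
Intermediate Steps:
o = 16 (o = (-4)² = 16)
o² = 16² = 256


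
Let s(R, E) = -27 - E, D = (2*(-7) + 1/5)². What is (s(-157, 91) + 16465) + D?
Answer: 413436/25 ≈ 16537.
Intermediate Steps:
D = 4761/25 (D = (-14 + 1*(⅕))² = (-14 + ⅕)² = (-69/5)² = 4761/25 ≈ 190.44)
(s(-157, 91) + 16465) + D = ((-27 - 1*91) + 16465) + 4761/25 = ((-27 - 91) + 16465) + 4761/25 = (-118 + 16465) + 4761/25 = 16347 + 4761/25 = 413436/25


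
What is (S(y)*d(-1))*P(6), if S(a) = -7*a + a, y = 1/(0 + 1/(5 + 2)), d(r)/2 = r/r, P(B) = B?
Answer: -504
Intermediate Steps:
d(r) = 2 (d(r) = 2*(r/r) = 2*1 = 2)
y = 7 (y = 1/(0 + 1/7) = 1/(0 + ⅐) = 1/(⅐) = 7)
S(a) = -6*a
(S(y)*d(-1))*P(6) = (-6*7*2)*6 = -42*2*6 = -84*6 = -504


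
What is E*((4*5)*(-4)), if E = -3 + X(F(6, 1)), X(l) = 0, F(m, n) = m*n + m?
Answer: 240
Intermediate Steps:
F(m, n) = m + m*n
E = -3 (E = -3 + 0 = -3)
E*((4*5)*(-4)) = -3*4*5*(-4) = -60*(-4) = -3*(-80) = 240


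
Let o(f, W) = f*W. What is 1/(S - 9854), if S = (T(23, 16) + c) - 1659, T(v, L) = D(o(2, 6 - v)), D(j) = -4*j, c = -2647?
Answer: -1/14024 ≈ -7.1306e-5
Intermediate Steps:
o(f, W) = W*f
T(v, L) = -48 + 8*v (T(v, L) = -4*(6 - v)*2 = -4*(12 - 2*v) = -48 + 8*v)
S = -4170 (S = ((-48 + 8*23) - 2647) - 1659 = ((-48 + 184) - 2647) - 1659 = (136 - 2647) - 1659 = -2511 - 1659 = -4170)
1/(S - 9854) = 1/(-4170 - 9854) = 1/(-14024) = -1/14024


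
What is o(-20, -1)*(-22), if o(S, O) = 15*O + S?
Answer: 770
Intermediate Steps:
o(S, O) = S + 15*O
o(-20, -1)*(-22) = (-20 + 15*(-1))*(-22) = (-20 - 15)*(-22) = -35*(-22) = 770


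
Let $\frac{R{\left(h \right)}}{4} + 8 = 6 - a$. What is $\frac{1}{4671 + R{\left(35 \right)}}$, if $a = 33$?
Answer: $\frac{1}{4531} \approx 0.0002207$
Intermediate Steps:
$R{\left(h \right)} = -140$ ($R{\left(h \right)} = -32 + 4 \left(6 - 33\right) = -32 + 4 \left(-27\right) = -32 - 108 = -140$)
$\frac{1}{4671 + R{\left(35 \right)}} = \frac{1}{4671 - 140} = \frac{1}{4531}$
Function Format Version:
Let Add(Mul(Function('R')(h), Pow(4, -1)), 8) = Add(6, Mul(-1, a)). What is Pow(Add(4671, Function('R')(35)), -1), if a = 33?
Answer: Rational(1, 4531) ≈ 0.00022070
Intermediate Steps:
Function('R')(h) = -140 (Function('R')(h) = Add(-32, Mul(4, Add(6, Mul(-1, 33)))) = Add(-32, Mul(4, Add(6, -33))) = Add(-32, Mul(4, -27)) = Add(-32, -108) = -140)
Pow(Add(4671, Function('R')(35)), -1) = Pow(Add(4671, -140), -1) = Pow(4531, -1) = Rational(1, 4531)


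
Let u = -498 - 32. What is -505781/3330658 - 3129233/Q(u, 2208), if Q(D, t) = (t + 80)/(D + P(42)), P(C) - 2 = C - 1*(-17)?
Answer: 2444053376372669/3810272752 ≈ 6.4144e+5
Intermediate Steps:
u = -530
P(C) = 19 + C (P(C) = 2 + (C - 1*(-17)) = 2 + (C + 17) = 2 + (17 + C) = 19 + C)
Q(D, t) = (80 + t)/(61 + D) (Q(D, t) = (t + 80)/(D + (19 + 42)) = (80 + t)/(D + 61) = (80 + t)/(61 + D))
-505781/3330658 - 3129233/Q(u, 2208) = -505781/3330658 - 3129233*(61 - 530)/(80 + 2208) = -505781*1/3330658 - 3129233/(2288/(-469)) = -505781/3330658 - 3129233/((-1/469*2288)) = -505781/3330658 - 3129233/(-2288/469) = -505781/3330658 - 3129233*(-469/2288) = -505781/3330658 + 1467610277/2288 = 2444053376372669/3810272752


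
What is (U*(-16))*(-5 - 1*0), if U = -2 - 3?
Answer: -400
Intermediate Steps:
U = -5
(U*(-16))*(-5 - 1*0) = (-5*(-16))*(-5 - 1*0) = 80*(-5 + 0) = 80*(-5) = -400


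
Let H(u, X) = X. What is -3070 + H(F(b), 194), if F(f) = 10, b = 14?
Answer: -2876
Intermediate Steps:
-3070 + H(F(b), 194) = -3070 + 194 = -2876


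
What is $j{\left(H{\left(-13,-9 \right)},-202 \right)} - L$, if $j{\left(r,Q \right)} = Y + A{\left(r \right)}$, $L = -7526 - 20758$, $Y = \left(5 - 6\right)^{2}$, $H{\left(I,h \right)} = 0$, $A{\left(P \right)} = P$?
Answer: $28285$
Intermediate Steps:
$Y = 1$ ($Y = \left(5 - 6\right)^{2} = \left(-1\right)^{2} = 1$)
$L = -28284$
$j{\left(r,Q \right)} = 1 + r$
$j{\left(H{\left(-13,-9 \right)},-202 \right)} - L = \left(1 + 0\right) - -28284 = 1 + 28284 = 28285$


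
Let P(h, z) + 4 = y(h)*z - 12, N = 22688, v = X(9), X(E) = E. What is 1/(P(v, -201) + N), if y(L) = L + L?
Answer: 1/19054 ≈ 5.2482e-5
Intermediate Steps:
v = 9
y(L) = 2*L
P(h, z) = -16 + 2*h*z (P(h, z) = -4 + ((2*h)*z - 12) = -4 + (2*h*z - 12) = -4 + (-12 + 2*h*z) = -16 + 2*h*z)
1/(P(v, -201) + N) = 1/((-16 + 2*9*(-201)) + 22688) = 1/((-16 - 3618) + 22688) = 1/(-3634 + 22688) = 1/19054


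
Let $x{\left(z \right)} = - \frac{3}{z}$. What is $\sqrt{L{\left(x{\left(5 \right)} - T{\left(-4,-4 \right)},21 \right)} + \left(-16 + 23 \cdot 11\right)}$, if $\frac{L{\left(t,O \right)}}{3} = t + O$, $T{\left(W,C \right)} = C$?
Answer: $\frac{\sqrt{7755}}{5} \approx 17.612$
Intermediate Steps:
$L{\left(t,O \right)} = 3 O + 3 t$ ($L{\left(t,O \right)} = 3 \left(t + O\right) = 3 \left(O + t\right) = 3 O + 3 t$)
$\sqrt{L{\left(x{\left(5 \right)} - T{\left(-4,-4 \right)},21 \right)} + \left(-16 + 23 \cdot 11\right)} = \sqrt{\left(3 \cdot 21 + 3 \left(- \frac{3}{5} - -4\right)\right) + \left(-16 + 23 \cdot 11\right)} = \sqrt{\left(63 + 3 \left(\left(-3\right) \frac{1}{5} + 4\right)\right) + \left(-16 + 253\right)} = \sqrt{\left(63 + 3 \left(- \frac{3}{5} + 4\right)\right) + 237} = \sqrt{\left(63 + 3 \cdot \frac{17}{5}\right) + 237} = \sqrt{\left(63 + \frac{51}{5}\right) + 237} = \sqrt{\frac{366}{5} + 237} = \sqrt{\frac{1551}{5}} = \frac{\sqrt{7755}}{5}$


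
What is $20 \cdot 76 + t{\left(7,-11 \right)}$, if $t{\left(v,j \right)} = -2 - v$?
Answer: $1511$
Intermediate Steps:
$20 \cdot 76 + t{\left(7,-11 \right)} = 20 \cdot 76 - 9 = 1520 - 9 = 1511$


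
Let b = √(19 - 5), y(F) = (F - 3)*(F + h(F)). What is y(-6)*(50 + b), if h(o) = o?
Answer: 5400 + 108*√14 ≈ 5804.1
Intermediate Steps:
y(F) = 2*F*(-3 + F) (y(F) = (F - 3)*(F + F) = (-3 + F)*(2*F) = 2*F*(-3 + F))
b = √14 ≈ 3.7417
y(-6)*(50 + b) = (2*(-6)*(-3 - 6))*(50 + √14) = (2*(-6)*(-9))*(50 + √14) = 108*(50 + √14) = 5400 + 108*√14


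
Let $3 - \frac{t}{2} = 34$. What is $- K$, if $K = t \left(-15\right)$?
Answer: $-930$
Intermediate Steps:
$t = -62$ ($t = 6 - 68 = -62$)
$K = 930$ ($K = \left(-62\right) \left(-15\right) = 930$)
$- K = \left(-1\right) 930 = -930$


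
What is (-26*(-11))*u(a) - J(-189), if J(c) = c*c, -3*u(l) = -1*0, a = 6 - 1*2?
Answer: -35721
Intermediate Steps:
a = 4 (a = 6 - 2 = 4)
u(l) = 0 (u(l) = -(-1)*0/3 = -⅓*0 = 0)
J(c) = c²
(-26*(-11))*u(a) - J(-189) = -26*(-11)*0 - 1*(-189)² = 286*0 - 1*35721 = 0 - 35721 = -35721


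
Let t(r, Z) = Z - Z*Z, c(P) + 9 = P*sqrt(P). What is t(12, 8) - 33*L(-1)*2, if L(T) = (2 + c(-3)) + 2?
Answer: 274 + 198*I*sqrt(3) ≈ 274.0 + 342.95*I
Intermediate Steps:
c(P) = -9 + P**(3/2) (c(P) = -9 + P*sqrt(P) = -9 + P**(3/2))
t(r, Z) = Z - Z**2
L(T) = -5 - 3*I*sqrt(3) (L(T) = (2 + (-9 + (-3)**(3/2))) + 2 = (2 + (-9 - 3*I*sqrt(3))) + 2 = (-7 - 3*I*sqrt(3)) + 2 = -5 - 3*I*sqrt(3))
t(12, 8) - 33*L(-1)*2 = 8*(1 - 1*8) - 33*(-5 - 3*I*sqrt(3))*2 = 8*(1 - 8) - 33*(-10 - 6*I*sqrt(3)) = 8*(-7) + (330 + 198*I*sqrt(3)) = -56 + (330 + 198*I*sqrt(3)) = 274 + 198*I*sqrt(3)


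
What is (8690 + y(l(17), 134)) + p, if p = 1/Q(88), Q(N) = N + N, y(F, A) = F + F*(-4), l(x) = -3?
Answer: 1531025/176 ≈ 8699.0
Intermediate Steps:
y(F, A) = -3*F (y(F, A) = F - 4*F = -3*F)
Q(N) = 2*N
p = 1/176 (p = 1/(2*88) = 1/176 ≈ 0.0056818)
(8690 + y(l(17), 134)) + p = (8690 - 3*(-3)) + 1/176 = (8690 + 9) + 1/176 = 8699 + 1/176 = 1531025/176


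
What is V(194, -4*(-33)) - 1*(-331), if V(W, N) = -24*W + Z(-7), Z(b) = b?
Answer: -4332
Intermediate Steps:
V(W, N) = -7 - 24*W (V(W, N) = -24*W - 7 = -7 - 24*W)
V(194, -4*(-33)) - 1*(-331) = (-7 - 24*194) - 1*(-331) = (-7 - 4656) + 331 = -4663 + 331 = -4332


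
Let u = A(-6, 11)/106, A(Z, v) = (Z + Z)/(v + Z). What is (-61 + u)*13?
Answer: -210223/265 ≈ -793.29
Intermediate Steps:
A(Z, v) = 2*Z/(Z + v) (A(Z, v) = (2*Z)/(Z + v) = 2*Z/(Z + v))
u = -6/265 (u = (2*(-6)/(-6 + 11))/106 = (2*(-6)/5)*(1/106) = (2*(-6)*(⅕))*(1/106) = -12/5*1/106 = -6/265 ≈ -0.022642)
(-61 + u)*13 = (-61 - 6/265)*13 = -16171/265*13 = -210223/265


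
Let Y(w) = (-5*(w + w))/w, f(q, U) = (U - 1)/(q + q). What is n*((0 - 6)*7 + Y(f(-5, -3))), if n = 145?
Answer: -7540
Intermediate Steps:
f(q, U) = (-1 + U)/(2*q) (f(q, U) = (-1 + U)/((2*q)) = (-1 + U)*(1/(2*q)) = (-1 + U)/(2*q))
Y(w) = -10 (Y(w) = (-10*w)/w = -10)
n*((0 - 6)*7 + Y(f(-5, -3))) = 145*((0 - 6)*7 - 10) = 145*(-6*7 - 10) = 145*(-42 - 10) = 145*(-52) = -7540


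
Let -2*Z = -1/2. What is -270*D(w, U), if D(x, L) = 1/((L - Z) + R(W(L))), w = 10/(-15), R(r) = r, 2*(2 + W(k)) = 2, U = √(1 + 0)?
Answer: 1080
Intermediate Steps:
U = 1 (U = √1 = 1)
W(k) = -1 (W(k) = -2 + (½)*2 = -2 + 1 = -1)
Z = ¼ (Z = -(-1)/(2*2) = -½*(-½) = ¼ ≈ 0.25000)
w = -⅔ (w = 10*(-1/15) = -⅔ ≈ -0.66667)
D(x, L) = 1/(-5/4 + L) (D(x, L) = 1/((L - 1*¼) - 1) = 1/((L - ¼) - 1) = 1/((-¼ + L) - 1) = 1/(-5/4 + L))
-270*D(w, U) = -1080/(-5 + 4*1) = -1080/(-5 + 4) = -1080/(-1) = -1080*(-1) = -270*(-4) = 1080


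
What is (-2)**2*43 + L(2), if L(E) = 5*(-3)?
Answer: 157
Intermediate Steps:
L(E) = -15
(-2)**2*43 + L(2) = (-2)**2*43 - 15 = 4*43 - 15 = 172 - 15 = 157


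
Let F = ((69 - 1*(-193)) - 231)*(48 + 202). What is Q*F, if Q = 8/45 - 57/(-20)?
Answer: 422375/18 ≈ 23465.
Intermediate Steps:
F = 7750 (F = ((69 + 193) - 231)*250 = (262 - 231)*250 = 31*250 = 7750)
Q = 109/36 (Q = 8*(1/45) - 57*(-1/20) = 8/45 + 57/20 = 109/36 ≈ 3.0278)
Q*F = (109/36)*7750 = 422375/18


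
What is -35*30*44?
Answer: -46200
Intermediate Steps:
-35*30*44 = -1050*44 = -46200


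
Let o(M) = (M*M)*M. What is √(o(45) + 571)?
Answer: 4*√5731 ≈ 302.81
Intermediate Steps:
o(M) = M³ (o(M) = M²*M = M³)
√(o(45) + 571) = √(45³ + 571) = √(91125 + 571) = √91696 = 4*√5731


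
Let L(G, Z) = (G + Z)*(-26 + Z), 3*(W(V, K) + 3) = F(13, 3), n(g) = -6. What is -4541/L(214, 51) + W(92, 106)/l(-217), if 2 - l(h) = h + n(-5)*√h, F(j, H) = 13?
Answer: (-81738*√217 + 2956937*I)/(59625*(-73*I + 2*√217)) ≈ -0.6802 - 0.002113*I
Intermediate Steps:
W(V, K) = 4/3 (W(V, K) = -3 + (⅓)*13 = -3 + 13/3 = 4/3)
L(G, Z) = (-26 + Z)*(G + Z)
l(h) = 2 - h + 6*√h (l(h) = 2 - (h - 6*√h) = 2 + (-h + 6*√h) = 2 - h + 6*√h)
-4541/L(214, 51) + W(92, 106)/l(-217) = -4541/(51² - 26*214 - 26*51 + 214*51) + 4/(3*(2 - 1*(-217) + 6*√(-217))) = -4541/(2601 - 5564 - 1326 + 10914) + 4/(3*(2 + 217 + 6*(I*√217))) = -4541/6625 + 4/(3*(2 + 217 + 6*I*√217)) = -4541*1/6625 + 4/(3*(219 + 6*I*√217)) = -4541/6625 + 4/(3*(219 + 6*I*√217))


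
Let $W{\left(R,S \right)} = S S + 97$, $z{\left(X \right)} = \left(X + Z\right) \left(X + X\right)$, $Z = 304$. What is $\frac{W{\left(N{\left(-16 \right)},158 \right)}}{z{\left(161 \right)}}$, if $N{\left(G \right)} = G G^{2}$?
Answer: $\frac{25061}{149730} \approx 0.16737$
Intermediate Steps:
$N{\left(G \right)} = G^{3}$
$z{\left(X \right)} = 2 X \left(304 + X\right)$ ($z{\left(X \right)} = \left(X + 304\right) \left(X + X\right) = \left(304 + X\right) 2 X = 2 X \left(304 + X\right)$)
$W{\left(R,S \right)} = 97 + S^{2}$ ($W{\left(R,S \right)} = S^{2} + 97 = 97 + S^{2}$)
$\frac{W{\left(N{\left(-16 \right)},158 \right)}}{z{\left(161 \right)}} = \frac{97 + 158^{2}}{2 \cdot 161 \left(304 + 161\right)} = \frac{97 + 24964}{2 \cdot 161 \cdot 465} = \frac{25061}{149730}$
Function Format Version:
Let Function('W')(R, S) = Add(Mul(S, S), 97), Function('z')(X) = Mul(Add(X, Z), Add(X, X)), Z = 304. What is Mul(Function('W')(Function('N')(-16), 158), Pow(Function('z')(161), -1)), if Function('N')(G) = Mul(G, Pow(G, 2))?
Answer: Rational(25061, 149730) ≈ 0.16737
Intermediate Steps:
Function('N')(G) = Pow(G, 3)
Function('z')(X) = Mul(2, X, Add(304, X)) (Function('z')(X) = Mul(Add(X, 304), Add(X, X)) = Mul(Add(304, X), Mul(2, X)) = Mul(2, X, Add(304, X)))
Function('W')(R, S) = Add(97, Pow(S, 2)) (Function('W')(R, S) = Add(Pow(S, 2), 97) = Add(97, Pow(S, 2)))
Mul(Function('W')(Function('N')(-16), 158), Pow(Function('z')(161), -1)) = Mul(Add(97, Pow(158, 2)), Pow(Mul(2, 161, Add(304, 161)), -1)) = Mul(Add(97, 24964), Pow(Mul(2, 161, 465), -1)) = Mul(25061, Pow(149730, -1)) = Mul(25061, Rational(1, 149730)) = Rational(25061, 149730)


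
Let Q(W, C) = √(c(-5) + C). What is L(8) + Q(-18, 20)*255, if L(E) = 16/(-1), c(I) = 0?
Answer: -16 + 510*√5 ≈ 1124.4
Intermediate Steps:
L(E) = -16 (L(E) = 16*(-1) = -16)
Q(W, C) = √C (Q(W, C) = √(0 + C) = √C)
L(8) + Q(-18, 20)*255 = -16 + √20*255 = -16 + (2*√5)*255 = -16 + 510*√5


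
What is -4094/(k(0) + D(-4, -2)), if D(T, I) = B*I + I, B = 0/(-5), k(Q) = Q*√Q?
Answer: 2047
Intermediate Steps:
k(Q) = Q^(3/2)
B = 0 (B = 0*(-⅕) = 0)
D(T, I) = I (D(T, I) = 0*I + I = 0 + I = I)
-4094/(k(0) + D(-4, -2)) = -4094/(0^(3/2) - 2) = -4094/(0 - 2) = -4094/(-2) = -½*(-4094) = 2047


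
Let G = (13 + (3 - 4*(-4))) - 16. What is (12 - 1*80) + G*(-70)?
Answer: -1188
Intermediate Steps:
G = 16 (G = (13 + (3 + 16)) - 16 = (13 + 19) - 16 = 32 - 16 = 16)
(12 - 1*80) + G*(-70) = (12 - 1*80) + 16*(-70) = (12 - 80) - 1120 = -68 - 1120 = -1188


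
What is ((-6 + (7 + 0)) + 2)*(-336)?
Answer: -1008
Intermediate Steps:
((-6 + (7 + 0)) + 2)*(-336) = ((-6 + 7) + 2)*(-336) = (1 + 2)*(-336) = 3*(-336) = -1008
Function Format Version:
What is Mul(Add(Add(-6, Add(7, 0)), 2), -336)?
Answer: -1008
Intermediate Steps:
Mul(Add(Add(-6, Add(7, 0)), 2), -336) = Mul(Add(Add(-6, 7), 2), -336) = Mul(Add(1, 2), -336) = Mul(3, -336) = -1008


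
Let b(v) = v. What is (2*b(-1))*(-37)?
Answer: 74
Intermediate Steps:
(2*b(-1))*(-37) = (2*(-1))*(-37) = -2*(-37) = 74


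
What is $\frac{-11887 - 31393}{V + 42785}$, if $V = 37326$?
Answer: $- \frac{43280}{80111} \approx -0.54025$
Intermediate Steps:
$\frac{-11887 - 31393}{V + 42785} = \frac{-11887 - 31393}{37326 + 42785} = - \frac{43280}{80111}$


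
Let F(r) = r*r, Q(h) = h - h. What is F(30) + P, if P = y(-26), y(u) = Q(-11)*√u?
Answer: 900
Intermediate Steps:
Q(h) = 0
F(r) = r²
y(u) = 0 (y(u) = 0*√u = 0)
P = 0
F(30) + P = 30² + 0 = 900 + 0 = 900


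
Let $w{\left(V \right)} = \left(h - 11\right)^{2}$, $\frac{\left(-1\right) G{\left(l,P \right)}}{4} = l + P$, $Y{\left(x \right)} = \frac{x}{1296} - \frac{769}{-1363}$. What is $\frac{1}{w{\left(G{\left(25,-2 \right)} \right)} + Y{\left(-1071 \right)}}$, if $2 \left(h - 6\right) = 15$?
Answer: $\frac{196272}{1175239} \approx 0.16701$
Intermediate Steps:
$h = \frac{27}{2}$ ($h = 6 + \frac{1}{2} \cdot 15 = 6 + \frac{15}{2} = \frac{27}{2} \approx 13.5$)
$Y{\left(x \right)} = \frac{769}{1363} + \frac{x}{1296}$ ($Y{\left(x \right)} = x \frac{1}{1296} - - \frac{769}{1363} = \frac{x}{1296} + \frac{769}{1363} = \frac{769}{1363} + \frac{x}{1296}$)
$G{\left(l,P \right)} = - 4 P - 4 l$ ($G{\left(l,P \right)} = - 4 \left(l + P\right) = - 4 \left(P + l\right) = - 4 P - 4 l$)
$w{\left(V \right)} = \frac{25}{4}$ ($w{\left(V \right)} = \left(\frac{27}{2} - 11\right)^{2} = \left(\frac{5}{2}\right)^{2} = \frac{25}{4}$)
$\frac{1}{w{\left(G{\left(25,-2 \right)} \right)} + Y{\left(-1071 \right)}} = \frac{1}{\frac{25}{4} + \left(\frac{769}{1363} + \frac{1}{1296} \left(-1071\right)\right)} = \frac{1}{\frac{25}{4} + \left(\frac{769}{1363} - \frac{119}{144}\right)} = \frac{1}{\frac{25}{4} - \frac{51461}{196272}} = \frac{1}{\frac{1175239}{196272}} = \frac{196272}{1175239}$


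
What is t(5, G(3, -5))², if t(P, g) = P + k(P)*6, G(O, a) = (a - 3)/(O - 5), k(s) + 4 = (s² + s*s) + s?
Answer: 96721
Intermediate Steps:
k(s) = -4 + s + 2*s² (k(s) = -4 + ((s² + s*s) + s) = -4 + ((s² + s²) + s) = -4 + (2*s² + s) = -4 + (s + 2*s²) = -4 + s + 2*s²)
G(O, a) = (-3 + a)/(-5 + O)
t(P, g) = -24 + 7*P + 12*P² (t(P, g) = P + (-4 + P + 2*P²)*6 = P + (-24 + 6*P + 12*P²) = -24 + 7*P + 12*P²)
t(5, G(3, -5))² = (-24 + 7*5 + 12*5²)² = (-24 + 35 + 12*25)² = (-24 + 35 + 300)² = 311² = 96721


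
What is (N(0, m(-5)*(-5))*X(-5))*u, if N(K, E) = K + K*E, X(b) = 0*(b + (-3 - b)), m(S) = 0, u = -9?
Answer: 0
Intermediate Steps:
X(b) = 0 (X(b) = 0*(-3) = 0)
N(K, E) = K + E*K
(N(0, m(-5)*(-5))*X(-5))*u = ((0*(1 + 0*(-5)))*0)*(-9) = ((0*(1 + 0))*0)*(-9) = ((0*1)*0)*(-9) = (0*0)*(-9) = 0*(-9) = 0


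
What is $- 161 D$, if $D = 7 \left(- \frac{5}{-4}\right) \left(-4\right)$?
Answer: $5635$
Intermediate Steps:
$D = -35$ ($D = 7 \left(\left(-5\right) \left(- \frac{1}{4}\right)\right) \left(-4\right) = 7 \cdot \frac{5}{4} \left(-4\right) = \frac{35}{4} \left(-4\right) = -35$)
$- 161 D = \left(-161\right) \left(-35\right) = 5635$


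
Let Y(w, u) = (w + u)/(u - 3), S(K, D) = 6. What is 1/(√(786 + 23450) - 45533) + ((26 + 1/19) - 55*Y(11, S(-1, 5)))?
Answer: -33752184602221/118174101621 - 2*√6059/2073229853 ≈ -285.61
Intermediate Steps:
Y(w, u) = (u + w)/(-3 + u)
1/(√(786 + 23450) - 45533) + ((26 + 1/19) - 55*Y(11, S(-1, 5))) = 1/(√(786 + 23450) - 45533) + ((26 + 1/19) - 55*(6 + 11)/(-3 + 6)) = 1/(√24236 - 45533) + ((26 + 1/19) - 55*17/3) = 1/(2*√6059 - 45533) + (495/19 - 55*17/3) = 1/(-45533 + 2*√6059) + (495/19 - 55*17/3) = 1/(-45533 + 2*√6059) + (495/19 - 935/3) = 1/(-45533 + 2*√6059) - 16280/57 = -16280/57 + 1/(-45533 + 2*√6059)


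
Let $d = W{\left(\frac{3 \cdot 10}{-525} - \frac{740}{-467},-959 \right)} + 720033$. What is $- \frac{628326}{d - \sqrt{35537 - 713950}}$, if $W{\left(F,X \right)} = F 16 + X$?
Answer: $- \frac{40236664538824747140}{46049599446649678507} - \frac{55954320514050 i \sqrt{678413}}{46049599446649678507} \approx -0.87377 - 0.0010008 i$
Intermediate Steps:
$W{\left(F,X \right)} = X + 16 F$ ($W{\left(F,X \right)} = 16 F + X = X + 16 F$)
$d = \frac{11753663986}{16345}$ ($d = \left(-959 + 16 \left(\frac{3 \cdot 10}{-525} - \frac{740}{-467}\right)\right) + 720033 = \left(-959 + 16 \left(30 \left(- \frac{1}{525}\right) - - \frac{740}{467}\right)\right) + 720033 = \left(-959 + 16 \left(- \frac{2}{35} + \frac{740}{467}\right)\right) + 720033 = \left(-959 + 16 \cdot \frac{24966}{16345}\right) + 720033 = \left(-959 + \frac{399456}{16345}\right) + 720033 = - \frac{15275399}{16345} + 720033 = \frac{11753663986}{16345} \approx 7.191 \cdot 10^{5}$)
$- \frac{628326}{d - \sqrt{35537 - 713950}} = - \frac{628326}{\frac{11753663986}{16345} - \sqrt{35537 - 713950}} = - \frac{628326}{\frac{11753663986}{16345} - \sqrt{-678413}} = - \frac{628326}{\frac{11753663986}{16345} - i \sqrt{678413}}$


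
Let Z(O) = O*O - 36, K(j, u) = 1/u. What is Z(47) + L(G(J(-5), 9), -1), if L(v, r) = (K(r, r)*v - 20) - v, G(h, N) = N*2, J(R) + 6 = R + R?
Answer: 2117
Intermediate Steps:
J(R) = -6 + 2*R (J(R) = -6 + (R + R) = -6 + 2*R)
G(h, N) = 2*N
L(v, r) = -20 - v + v/r (L(v, r) = (v/r - 20) - v = (-20 + v/r) - v = -20 - v + v/r)
Z(O) = -36 + O² (Z(O) = O² - 36 = -36 + O²)
Z(47) + L(G(J(-5), 9), -1) = (-36 + 47²) + (-20 - 2*9 + (2*9)/(-1)) = (-36 + 2209) + (-20 - 1*18 + 18*(-1)) = 2173 + (-20 - 18 - 18) = 2173 - 56 = 2117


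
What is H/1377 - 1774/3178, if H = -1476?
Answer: -396307/243117 ≈ -1.6301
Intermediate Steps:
H/1377 - 1774/3178 = -1476/1377 - 1774/3178 = -1476*1/1377 - 1774*1/3178 = -164/153 - 887/1589 = -396307/243117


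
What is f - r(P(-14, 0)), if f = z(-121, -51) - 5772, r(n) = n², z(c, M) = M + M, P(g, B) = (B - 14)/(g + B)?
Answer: -5875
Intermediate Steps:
P(g, B) = (-14 + B)/(B + g)
z(c, M) = 2*M
f = -5874 (f = 2*(-51) - 5772 = -102 - 5772 = -5874)
f - r(P(-14, 0)) = -5874 - ((-14 + 0)/(0 - 14))² = -5874 - (-14/(-14))² = -5874 - (-1/14*(-14))² = -5874 - 1*1² = -5874 - 1*1 = -5874 - 1 = -5875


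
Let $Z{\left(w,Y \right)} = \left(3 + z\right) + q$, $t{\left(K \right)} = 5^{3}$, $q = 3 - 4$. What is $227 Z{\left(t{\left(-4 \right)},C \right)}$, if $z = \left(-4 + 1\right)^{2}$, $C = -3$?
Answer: $2497$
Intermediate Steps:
$q = -1$
$t{\left(K \right)} = 125$
$z = 9$ ($z = \left(-3\right)^{2} = 9$)
$Z{\left(w,Y \right)} = 11$ ($Z{\left(w,Y \right)} = \left(3 + 9\right) - 1 = 12 - 1 = 11$)
$227 Z{\left(t{\left(-4 \right)},C \right)} = 227 \cdot 11 = 2497$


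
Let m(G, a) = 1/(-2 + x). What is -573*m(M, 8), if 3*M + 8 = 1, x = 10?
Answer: -573/8 ≈ -71.625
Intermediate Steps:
M = -7/3 (M = -8/3 + (⅓)*1 = -8/3 + ⅓ = -7/3 ≈ -2.3333)
m(G, a) = ⅛ (m(G, a) = 1/(-2 + 10) = 1/8 = ⅛)
-573*m(M, 8) = -573*⅛ = -573/8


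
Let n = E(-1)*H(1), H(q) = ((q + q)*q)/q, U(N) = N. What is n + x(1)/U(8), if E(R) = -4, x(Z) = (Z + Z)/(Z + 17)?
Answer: -575/72 ≈ -7.9861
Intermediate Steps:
x(Z) = 2*Z/(17 + Z) (x(Z) = (2*Z)/(17 + Z) = 2*Z/(17 + Z))
H(q) = 2*q (H(q) = ((2*q)*q)/q = (2*q**2)/q = 2*q)
n = -8 ≈ -8.0000
n + x(1)/U(8) = -8 + (2*1/(17 + 1))/8 = -8 + (2*1/18)*(1/8) = -8 + (2*1*(1/18))*(1/8) = -8 + (1/9)*(1/8) = -8 + 1/72 = -575/72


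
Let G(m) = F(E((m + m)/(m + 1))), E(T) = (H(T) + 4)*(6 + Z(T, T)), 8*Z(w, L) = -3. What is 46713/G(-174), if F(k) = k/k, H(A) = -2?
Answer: 46713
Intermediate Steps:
Z(w, L) = -3/8 (Z(w, L) = (⅛)*(-3) = -3/8)
E(T) = 45/4 (E(T) = (-2 + 4)*(6 - 3/8) = 2*(45/8) = 45/4)
F(k) = 1
G(m) = 1
46713/G(-174) = 46713/1 = 46713*1 = 46713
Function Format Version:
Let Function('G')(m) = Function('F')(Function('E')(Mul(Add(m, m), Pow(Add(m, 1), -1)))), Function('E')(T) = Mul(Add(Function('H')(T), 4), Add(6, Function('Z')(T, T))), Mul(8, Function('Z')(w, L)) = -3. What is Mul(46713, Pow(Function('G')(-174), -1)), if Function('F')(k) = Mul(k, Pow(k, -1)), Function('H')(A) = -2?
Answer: 46713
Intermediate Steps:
Function('Z')(w, L) = Rational(-3, 8) (Function('Z')(w, L) = Mul(Rational(1, 8), -3) = Rational(-3, 8))
Function('E')(T) = Rational(45, 4) (Function('E')(T) = Mul(Add(-2, 4), Add(6, Rational(-3, 8))) = Mul(2, Rational(45, 8)) = Rational(45, 4))
Function('F')(k) = 1
Function('G')(m) = 1
Mul(46713, Pow(Function('G')(-174), -1)) = Mul(46713, Pow(1, -1)) = Mul(46713, 1) = 46713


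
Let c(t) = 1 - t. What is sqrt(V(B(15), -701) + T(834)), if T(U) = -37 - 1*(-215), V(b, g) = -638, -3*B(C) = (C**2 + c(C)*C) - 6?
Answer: 2*I*sqrt(115) ≈ 21.448*I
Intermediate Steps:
B(C) = 2 - C**2/3 - C*(1 - C)/3 (B(C) = -((C**2 + (1 - C)*C) - 6)/3 = -((C**2 + C*(1 - C)) - 6)/3 = -(-6 + C**2 + C*(1 - C))/3 = 2 - C**2/3 - C*(1 - C)/3)
T(U) = 178 (T(U) = -37 + 215 = 178)
sqrt(V(B(15), -701) + T(834)) = sqrt(-638 + 178) = sqrt(-460) = 2*I*sqrt(115)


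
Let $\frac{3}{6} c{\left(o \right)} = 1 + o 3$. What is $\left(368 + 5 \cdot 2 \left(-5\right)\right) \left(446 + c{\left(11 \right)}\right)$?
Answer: $163452$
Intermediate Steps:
$c{\left(o \right)} = 2 + 6 o$ ($c{\left(o \right)} = 2 \left(1 + o 3\right) = 2 \left(1 + 3 o\right) = 2 + 6 o$)
$\left(368 + 5 \cdot 2 \left(-5\right)\right) \left(446 + c{\left(11 \right)}\right) = \left(368 + 5 \cdot 2 \left(-5\right)\right) \left(446 + \left(2 + 6 \cdot 11\right)\right) = \left(368 + 10 \left(-5\right)\right) \left(446 + \left(2 + 66\right)\right) = \left(368 - 50\right) \left(446 + 68\right) = 318 \cdot 514 = 163452$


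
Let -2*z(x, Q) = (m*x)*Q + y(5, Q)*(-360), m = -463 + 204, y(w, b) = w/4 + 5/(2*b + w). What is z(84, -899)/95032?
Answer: -17533921821/170392376 ≈ -102.90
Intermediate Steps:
y(w, b) = 5/(w + 2*b) + w/4 (y(w, b) = w*(¼) + 5/(w + 2*b) = w/4 + 5/(w + 2*b) = 5/(w + 2*b) + w/4)
m = -259
z(x, Q) = 45*(45 + 10*Q)/(5 + 2*Q) + 259*Q*x/2 (z(x, Q) = -((-259*x)*Q + ((20 + 5² + 2*Q*5)/(4*(5 + 2*Q)))*(-360))/2 = -(-259*Q*x + ((20 + 25 + 10*Q)/(4*(5 + 2*Q)))*(-360))/2 = -(-259*Q*x + ((45 + 10*Q)/(4*(5 + 2*Q)))*(-360))/2 = -(-259*Q*x - 90*(45 + 10*Q)/(5 + 2*Q))/2 = 45*(45 + 10*Q)/(5 + 2*Q) + 259*Q*x/2)
z(84, -899)/95032 = ((4050 + 900*(-899) + 259*(-899)*84*(5 + 2*(-899)))/(2*(5 + 2*(-899))))/95032 = ((4050 - 809100 + 259*(-899)*84*(5 - 1798))/(2*(5 - 1798)))*(1/95032) = ((½)*(4050 - 809100 + 259*(-899)*84*(-1793))/(-1793))*(1/95032) = ((½)*(-1/1793)*(4050 - 809100 + 35068648692))*(1/95032) = ((½)*(-1/1793)*35067843642)*(1/95032) = -17533921821/1793*1/95032 = -17533921821/170392376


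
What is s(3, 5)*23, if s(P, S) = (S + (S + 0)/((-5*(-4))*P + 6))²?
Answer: 2581175/4356 ≈ 592.56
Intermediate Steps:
s(P, S) = (S + S/(6 + 20*P))² (s(P, S) = (S + S/(20*P + 6))² = (S + S/(6 + 20*P))²)
s(3, 5)*23 = ((¼)*5²*(7 + 20*3)²/(3 + 10*3)²)*23 = ((¼)*25*(7 + 60)²/(3 + 30)²)*23 = ((¼)*25*67²/33²)*23 = ((¼)*25*(1/1089)*4489)*23 = (112225/4356)*23 = 2581175/4356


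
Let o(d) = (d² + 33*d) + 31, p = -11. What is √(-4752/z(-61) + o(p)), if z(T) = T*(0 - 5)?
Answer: I*√21077635/305 ≈ 15.053*I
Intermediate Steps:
z(T) = -5*T (z(T) = T*(-5) = -5*T)
o(d) = 31 + d² + 33*d
√(-4752/z(-61) + o(p)) = √(-4752/((-5*(-61))) + (31 + (-11)² + 33*(-11))) = √(-4752/305 + (31 + 121 - 363)) = √(-4752*1/305 - 211) = √(-4752/305 - 211) = √(-69107/305) = I*√21077635/305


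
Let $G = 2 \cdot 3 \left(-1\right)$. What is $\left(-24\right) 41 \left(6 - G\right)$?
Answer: $-11808$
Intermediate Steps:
$G = -6$ ($G = 6 \left(-1\right) = -6$)
$\left(-24\right) 41 \left(6 - G\right) = \left(-24\right) 41 \left(6 - -6\right) = - 984 \left(6 + 6\right) = \left(-984\right) 12 = -11808$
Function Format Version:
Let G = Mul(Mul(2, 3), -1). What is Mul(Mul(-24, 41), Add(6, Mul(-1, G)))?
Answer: -11808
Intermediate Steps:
G = -6 (G = Mul(6, -1) = -6)
Mul(Mul(-24, 41), Add(6, Mul(-1, G))) = Mul(Mul(-24, 41), Add(6, Mul(-1, -6))) = Mul(-984, Add(6, 6)) = Mul(-984, 12) = -11808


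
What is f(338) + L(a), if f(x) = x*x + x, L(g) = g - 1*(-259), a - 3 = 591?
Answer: 115435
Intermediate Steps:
a = 594 (a = 3 + 591 = 594)
L(g) = 259 + g (L(g) = g + 259 = 259 + g)
f(x) = x + x² (f(x) = x² + x = x + x²)
f(338) + L(a) = 338*(1 + 338) + (259 + 594) = 338*339 + 853 = 114582 + 853 = 115435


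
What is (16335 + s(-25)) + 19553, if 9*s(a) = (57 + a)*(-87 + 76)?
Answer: 322640/9 ≈ 35849.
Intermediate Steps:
s(a) = -209/3 - 11*a/9 (s(a) = ((57 + a)*(-87 + 76))/9 = ((57 + a)*(-11))/9 = (-627 - 11*a)/9 = -209/3 - 11*a/9)
(16335 + s(-25)) + 19553 = (16335 + (-209/3 - 11/9*(-25))) + 19553 = (16335 + (-209/3 + 275/9)) + 19553 = (16335 - 352/9) + 19553 = 146663/9 + 19553 = 322640/9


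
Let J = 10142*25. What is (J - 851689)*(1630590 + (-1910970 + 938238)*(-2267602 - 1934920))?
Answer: -2445149920062248466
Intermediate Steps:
J = 253550
(J - 851689)*(1630590 + (-1910970 + 938238)*(-2267602 - 1934920)) = (253550 - 851689)*(1630590 + (-1910970 + 938238)*(-2267602 - 1934920)) = -598139*(1630590 - 972732*(-4202522)) = -598139*(1630590 + 4087927630104) = -598139*4087929260694 = -2445149920062248466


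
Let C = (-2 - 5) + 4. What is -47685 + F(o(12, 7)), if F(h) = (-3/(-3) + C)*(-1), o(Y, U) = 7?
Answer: -47683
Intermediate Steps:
C = -3 (C = -7 + 4 = -3)
F(h) = 2 (F(h) = (-3/(-3) - 3)*(-1) = (-3*(-1/3) - 3)*(-1) = (1 - 3)*(-1) = -2*(-1) = 2)
-47685 + F(o(12, 7)) = -47685 + 2 = -47683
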